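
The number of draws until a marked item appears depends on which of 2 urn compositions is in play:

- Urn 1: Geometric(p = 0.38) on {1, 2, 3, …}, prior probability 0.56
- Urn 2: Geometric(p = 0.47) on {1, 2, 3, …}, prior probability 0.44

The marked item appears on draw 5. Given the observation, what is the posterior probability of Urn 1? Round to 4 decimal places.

0.6584

P(component k | x) = π_k·f_k(x) / marginal(x), where marginal(x) = Σ_j π_j·f_j(x).
Evaluate each component's likelihood at the observed value:
  p_1 = 0.0561501
  p_2 = 0.0370853
Prior × likelihood for each component:
  π_1·p_1 = 0.56 × 0.0561501 = 0.031444
  π_2·p_2 = 0.44 × 0.0370853 = 0.0163175
Evidence: 0.031444 + 0.0163175 = 0.0477616
P(Urn 1 | x) = 0.031444 / 0.0477616 ≈ 0.6584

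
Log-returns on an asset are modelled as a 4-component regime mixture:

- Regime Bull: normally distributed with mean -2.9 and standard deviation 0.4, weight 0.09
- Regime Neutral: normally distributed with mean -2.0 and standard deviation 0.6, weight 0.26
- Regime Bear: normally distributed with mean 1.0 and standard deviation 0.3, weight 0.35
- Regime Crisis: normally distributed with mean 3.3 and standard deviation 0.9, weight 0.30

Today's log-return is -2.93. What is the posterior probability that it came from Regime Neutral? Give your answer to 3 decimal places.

Posterior ∝ prior × likelihood, so P(k | x) ∝ π_k f_k(x); normalise over all components.
Component likelihoods at x = -2.93:
  L_Bull = 0.994555
  L_Neutral = 0.200015
  L_Bear = 7.23021e-38
  L_Crisis = 1.74417e-11
Multiply by the mixture weights:
  π_Bull·L_Bull = 0.09 × 0.994555 = 0.0895099
  π_Neutral·L_Neutral = 0.26 × 0.200015 = 0.0520039
  π_Bear·L_Bear = 0.35 × 7.23021e-38 = 2.53057e-38
  π_Crisis·L_Crisis = 0.30 × 1.74417e-11 = 5.2325e-12
Evidence: 0.0895099 + 0.0520039 + 2.53057e-38 + 5.2325e-12 = 0.141514
Responsibility of Regime Neutral: 0.0520039 / 0.141514 ≈ 0.367

0.367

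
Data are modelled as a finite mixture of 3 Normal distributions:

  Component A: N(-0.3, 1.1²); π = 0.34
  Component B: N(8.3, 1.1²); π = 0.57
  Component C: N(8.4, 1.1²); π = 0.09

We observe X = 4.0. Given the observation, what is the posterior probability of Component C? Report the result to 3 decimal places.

Posterior ∝ prior × likelihood, so P(k | x) ∝ P(Z=k) f_k(x); normalise over all components.
Component likelihoods at x = 4.0:
  p_A = (1/(1.1·√(2π)))·exp(−(4.0−-0.3)²/(2·1.1²)) = 0.362675·exp(-7.64050) = 0.000174298
  p_B = (1/(1.1·√(2π)))·exp(−(4.0−8.3)²/(2·1.1²)) = 0.362675·exp(-7.64050) = 0.000174298
  p_C = (1/(1.1·√(2π)))·exp(−(4.0−8.4)²/(2·1.1²)) = 0.362675·exp(-8.00000) = 0.000121664
Multiply by the mixture weights:
  P(Z=A)·p_A = 0.34 × 0.000174298 = 5.92613e-05
  P(Z=B)·p_B = 0.57 × 0.000174298 = 9.93498e-05
  P(Z=C)·p_C = 0.09 × 0.000121664 = 1.09497e-05
Evidence: 5.92613e-05 + 9.93498e-05 + 1.09497e-05 = 0.000169561
So the posterior for Component C is 1.09497e-05 / 0.000169561 ≈ 0.065.

0.065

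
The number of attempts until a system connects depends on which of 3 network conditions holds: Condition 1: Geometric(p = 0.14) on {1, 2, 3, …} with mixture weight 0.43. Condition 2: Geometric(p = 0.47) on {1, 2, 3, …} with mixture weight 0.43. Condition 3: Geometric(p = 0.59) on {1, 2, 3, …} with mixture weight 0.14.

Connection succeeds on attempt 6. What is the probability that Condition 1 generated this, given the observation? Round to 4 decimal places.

By Bayes' theorem, P(k | x) = π_k f_k(x) / Σ_j π_j f_j(x).
Geometric probabilities:
  L_1 = 0.14·(1−0.14)^5 = 0.14·0.470427 = 0.0658598
  L_2 = 0.47·(1−0.47)^5 = 0.47·0.0418195 = 0.0196552
  L_3 = 0.59·(1−0.59)^5 = 0.59·0.0115856 = 0.00683552
Weight by the priors:
  π_1·L_1 = 0.43 × 0.0658598 = 0.0283197
  π_2·L_2 = 0.43 × 0.0196552 = 0.00845173
  π_3·L_3 = 0.14 × 0.00683552 = 0.000956972
Normaliser: 0.0283197 + 0.00845173 + 0.000956972 = 0.0377284
So the posterior for Condition 1 is 0.0283197 / 0.0377284 ≈ 0.7506.

0.7506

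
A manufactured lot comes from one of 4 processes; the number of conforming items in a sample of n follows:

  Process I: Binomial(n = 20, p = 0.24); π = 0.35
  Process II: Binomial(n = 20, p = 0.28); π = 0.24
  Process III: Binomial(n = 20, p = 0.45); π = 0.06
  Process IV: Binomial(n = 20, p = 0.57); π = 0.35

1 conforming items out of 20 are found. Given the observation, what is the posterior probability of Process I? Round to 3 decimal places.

0.777

The responsibility of component k is π_k f_k(x) divided by Σ_j π_j f_j(x).
Component likelihoods at x = 1 conforming items out of 20:
  f_I = 0.0261035
  f_II = 0.010902
  f_III = 0.000104987
  f_IV = 1.23824e-06
Prior × likelihood for each component:
  π_I·f_I = 0.35 × 0.0261035 = 0.00913624
  π_II·f_II = 0.24 × 0.010902 = 0.00261648
  π_III·f_III = 0.06 × 0.000104987 = 6.29919e-06
  π_IV·f_IV = 0.35 × 1.23824e-06 = 4.33385e-07
Denominator: 0.00913624 + 0.00261648 + 6.29919e-06 + 4.33385e-07 = 0.0117594
So the posterior for Process I is 0.00913624 / 0.0117594 ≈ 0.777.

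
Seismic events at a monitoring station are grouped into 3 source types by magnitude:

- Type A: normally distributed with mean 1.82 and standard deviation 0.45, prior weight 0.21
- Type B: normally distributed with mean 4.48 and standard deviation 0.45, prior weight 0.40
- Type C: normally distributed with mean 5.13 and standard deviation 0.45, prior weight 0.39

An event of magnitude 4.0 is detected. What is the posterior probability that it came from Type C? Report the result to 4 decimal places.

The responsibility of component k is w_k f_k(x) divided by Σ_j w_j f_j(x).
Component likelihoods at x = 4.0:
  p_A = (1/(0.45·√(2π)))·exp(−(4.0−1.82)²/(2·0.45²)) = 0.886538·exp(-11.73432) = 7.10472e-06
  p_B = (1/(0.45·√(2π)))·exp(−(4.0−4.48)²/(2·0.45²)) = 0.886538·exp(-0.56889) = 0.501917
  p_C = (1/(0.45·√(2π)))·exp(−(4.0−5.13)²/(2·0.45²)) = 0.886538·exp(-3.15284) = 0.0378823
Weight by the priors:
  w_A·p_A = 0.21 × 7.10472e-06 = 1.49199e-06
  w_B·p_B = 0.40 × 0.501917 = 0.200767
  w_C·p_C = 0.39 × 0.0378823 = 0.0147741
Normaliser: 1.49199e-06 + 0.200767 + 0.0147741 = 0.215543
So the posterior for Type C is 0.0147741 / 0.215543 ≈ 0.0685.

0.0685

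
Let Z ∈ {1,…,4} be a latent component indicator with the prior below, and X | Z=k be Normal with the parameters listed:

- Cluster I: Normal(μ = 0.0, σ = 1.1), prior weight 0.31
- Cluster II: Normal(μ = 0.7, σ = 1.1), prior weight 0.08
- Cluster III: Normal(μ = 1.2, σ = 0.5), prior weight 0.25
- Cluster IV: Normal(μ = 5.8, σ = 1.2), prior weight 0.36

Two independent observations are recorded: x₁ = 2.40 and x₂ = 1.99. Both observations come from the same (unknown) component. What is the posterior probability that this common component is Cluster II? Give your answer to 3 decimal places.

The responsibility of component k is w_k f_k(x) divided by Σ_j w_j f_j(x).
Since both observations come from the same component, the likelihood for component k is f_k(x₁)·f_k(x₂).
  f_I = [(1/(1.1·√(2π)))·exp(−(2.40−0.0)²/(2·1.1²)) = 0.362675·exp(-2.38017) = 0.0335602] × [0.070605] = 0.00236952
  f_II = [(1/(1.1·√(2π)))·exp(−(2.40−0.7)²/(2·1.1²)) = 0.362675·exp(-1.19421) = 0.109869] × [0.182338] = 0.0200333
  f_III = [(1/(0.5·√(2π)))·exp(−(2.40−1.2)²/(2·0.5²)) = 0.797885·exp(-2.88000) = 0.0447891] × [0.22901] = 0.0102571
  f_IV = [(1/(1.2·√(2π)))·exp(−(2.40−5.8)²/(2·1.2²)) = 0.332452·exp(-4.01389) = 0.00600508] × [0.00215154] = 1.29202e-05
Prior × likelihood for each component:
  w_I·f_I = 0.31 × 0.00236952 = 0.000734551
  w_II·f_II = 0.08 × 0.0200333 = 0.00160267
  w_III·f_III = 0.25 × 0.0102571 = 0.00256428
  w_IV·f_IV = 0.36 × 1.29202e-05 = 4.65126e-06
Denominator: 0.000734551 + 0.00160267 + 0.00256428 + 4.65126e-06 = 0.00490615
So the posterior for Cluster II is 0.00160267 / 0.00490615 ≈ 0.327.

0.327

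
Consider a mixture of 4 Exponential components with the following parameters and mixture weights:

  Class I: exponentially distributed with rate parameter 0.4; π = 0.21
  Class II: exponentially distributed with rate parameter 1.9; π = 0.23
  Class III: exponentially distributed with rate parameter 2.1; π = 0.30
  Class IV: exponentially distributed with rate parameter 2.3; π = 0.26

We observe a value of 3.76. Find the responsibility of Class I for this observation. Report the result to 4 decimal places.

Apply Bayes' rule: the posterior for each component is proportional to its prior times its likelihood at x.
Evaluate each component's likelihood at the observed value:
  L_I = 0.4·e^(−0.4·3.76) = 0.4·e^(−1.5040) = 0.0888958
  L_II = 1.9·e^(−1.9·3.76) = 1.9·e^(−7.1440) = 0.00150022
  L_III = 2.1·e^(−2.1·3.76) = 2.1·e^(−7.8960) = 0.000781682
  L_IV = 2.3·e^(−2.3·3.76) = 2.3·e^(−8.6480) = 0.000403598
Weight by the priors:
  w_I·L_I = 0.21 × 0.0888958 = 0.0186681
  w_II·L_II = 0.23 × 0.00150022 = 0.00034505
  w_III·L_III = 0.30 × 0.000781682 = 0.000234505
  w_IV·L_IV = 0.26 × 0.000403598 = 0.000104936
Marginal: 0.0186681 + 0.00034505 + 0.000234505 + 0.000104936 = 0.0193526
So the posterior for Class I is 0.0186681 / 0.0193526 ≈ 0.9646.

0.9646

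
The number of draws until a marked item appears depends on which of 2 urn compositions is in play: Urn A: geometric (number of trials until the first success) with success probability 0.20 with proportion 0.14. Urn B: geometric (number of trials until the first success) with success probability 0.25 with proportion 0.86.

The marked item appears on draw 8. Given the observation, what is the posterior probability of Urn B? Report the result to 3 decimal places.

0.830

Apply Bayes' rule: the posterior for each component is proportional to its prior times its likelihood at x.
Geometric probabilities:
  f_A = 0.20·(1−0.20)^7 = 0.20·0.209715 = 0.041943
  f_B = 0.25·(1−0.25)^7 = 0.25·0.133484 = 0.033371
Multiply by the mixture weights:
  π_A·f_A = 0.14 × 0.041943 = 0.00587203
  π_B·f_B = 0.86 × 0.033371 = 0.028699
Evidence: 0.00587203 + 0.028699 = 0.0345711
P(Urn B | x) ≈ 0.830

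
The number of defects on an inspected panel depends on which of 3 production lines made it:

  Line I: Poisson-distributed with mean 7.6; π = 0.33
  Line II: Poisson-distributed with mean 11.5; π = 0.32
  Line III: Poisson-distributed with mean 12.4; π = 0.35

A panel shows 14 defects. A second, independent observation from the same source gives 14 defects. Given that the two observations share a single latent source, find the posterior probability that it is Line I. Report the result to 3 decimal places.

0.009

By Bayes' theorem, P(k | x) = P(Z=k) f_k(x) / Σ_j P(Z=j) f_j(x).
Since both observations come from the same component, the likelihood for component k is f_k(x₁)·f_k(x₂).
  p_I = [e^(−7.6)·7.6^14/14! = 0.0123124] × [0.0123124] = 0.000151596
  p_II = [e^(−11.5)·11.5^14/14! = 0.0822195] × [0.0822195] = 0.00676005
  p_III = [e^(−12.4)·12.4^14/14! = 0.0959939] × [0.0959939] = 0.00921483
Unnormalised posteriors:
  P(Z=I)·p_I = 0.33 × 0.000151596 = 5.00267e-05
  P(Z=II)·p_II = 0.32 × 0.00676005 = 0.00216322
  P(Z=III)·p_III = 0.35 × 0.00921483 = 0.00322519
Marginal: 5.00267e-05 + 0.00216322 + 0.00322519 = 0.00543843
P(Line I | x₁,x₂) ≈ 0.009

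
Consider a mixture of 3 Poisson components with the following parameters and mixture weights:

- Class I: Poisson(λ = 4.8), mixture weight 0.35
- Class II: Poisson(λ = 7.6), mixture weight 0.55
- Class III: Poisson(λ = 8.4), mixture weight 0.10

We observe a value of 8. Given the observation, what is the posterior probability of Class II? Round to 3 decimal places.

0.691

The responsibility of component k is P(Z=k) f_k(x) divided by Σ_j P(Z=j) f_j(x).
Evaluate each component's likelihood at the observed value:
  f_I = e^(−4.8)·4.8^8/8! = 0.057517
  f_II = e^(−7.6)·7.6^8/8! = 0.13815
  f_III = e^(−8.4)·8.4^8/8! = 0.138242
Weight by the priors:
  P(Z=I)·f_I = 0.35 × 0.057517 = 0.0201309
  P(Z=II)·f_II = 0.55 × 0.13815 = 0.0759824
  P(Z=III)·f_III = 0.10 × 0.138242 = 0.0138242
Sum: 0.0201309 + 0.0759824 + 0.0138242 = 0.109938
P(Class II | data) = 0.0759824 / 0.109938 ≈ 0.691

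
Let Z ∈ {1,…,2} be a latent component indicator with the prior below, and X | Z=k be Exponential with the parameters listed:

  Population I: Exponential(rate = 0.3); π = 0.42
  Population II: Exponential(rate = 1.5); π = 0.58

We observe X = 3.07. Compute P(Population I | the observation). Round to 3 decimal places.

0.852

By Bayes' theorem, P(k | x) = π_k f_k(x) / Σ_j π_j f_j(x).
Exponential densities:
  p_I = 0.3·e^(−0.3·3.07) = 0.3·e^(−0.9210) = 0.119436
  p_II = 1.5·e^(−1.5·3.07) = 1.5·e^(−4.6050) = 0.0150026
Prior × likelihood for each component:
  π_I·p_I = 0.42 × 0.119436 = 0.0501632
  π_II·p_II = 0.58 × 0.0150026 = 0.00870148
Marginal: 0.0501632 + 0.00870148 = 0.0588647
P(Population I | 3.07) = 0.0501632 / 0.0588647 ≈ 0.852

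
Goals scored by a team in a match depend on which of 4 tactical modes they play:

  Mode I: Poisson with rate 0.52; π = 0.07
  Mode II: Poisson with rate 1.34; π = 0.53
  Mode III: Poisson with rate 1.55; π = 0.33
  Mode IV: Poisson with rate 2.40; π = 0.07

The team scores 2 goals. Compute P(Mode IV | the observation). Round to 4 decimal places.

The responsibility of component k is π_k f_k(x) divided by Σ_j π_j f_j(x).
Evaluate each component's likelihood at the observed value:
  p_I = 0.0803792
  p_II = 0.235085
  p_III = 0.254963
  p_IV = 0.261268
Unnormalised posteriors:
  π_I·p_I = 0.07 × 0.0803792 = 0.00562654
  π_II·p_II = 0.53 × 0.235085 = 0.124595
  π_III·p_III = 0.33 × 0.254963 = 0.0841377
  π_IV·p_IV = 0.07 × 0.261268 = 0.0182887
Sum: 0.00562654 + 0.124595 + 0.0841377 + 0.0182887 = 0.232648
P(Mode IV | 2 goals) ≈ 0.0786

0.0786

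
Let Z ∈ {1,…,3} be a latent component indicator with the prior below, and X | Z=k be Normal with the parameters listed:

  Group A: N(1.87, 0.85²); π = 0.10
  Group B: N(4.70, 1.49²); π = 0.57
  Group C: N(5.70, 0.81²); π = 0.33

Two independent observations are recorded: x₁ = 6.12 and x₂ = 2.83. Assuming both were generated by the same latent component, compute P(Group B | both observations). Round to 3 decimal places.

0.989

P(component k | x) = P(Z=k)·f_k(x) / marginal(x), where marginal(x) = Σ_j P(Z=j)·f_j(x).
Since both observations come from the same component, the likelihood for component k is f_k(x₁)·f_k(x₂).
  L_A = [(1/(0.85·√(2π)))·exp(−(6.12−1.87)²/(2·0.85²)) = 0.469344·exp(-12.50000) = 1.74908e-06] × [0.24803] = 4.33825e-07
  L_B = [(1/(1.49·√(2π)))·exp(−(6.12−4.70)²/(2·1.49²)) = 0.267746·exp(-0.45412) = 0.17002] × [0.121813] = 0.0207106
  L_C = [(1/(0.81·√(2π)))·exp(−(6.12−5.70)²/(2·0.81²)) = 0.492521·exp(-0.13443) = 0.430569] × [0.000925306] = 0.000398408
Prior × likelihood for each component:
  P(Z=A)·L_A = 0.10 × 4.33825e-07 = 4.33825e-08
  P(Z=B)·L_B = 0.57 × 0.0207106 = 0.0118051
  P(Z=C)·L_C = 0.33 × 0.000398408 = 0.000131475
Normaliser: 4.33825e-08 + 0.0118051 + 0.000131475 = 0.0119366
Responsibility of Group B: 0.0118051 / 0.0119366 ≈ 0.989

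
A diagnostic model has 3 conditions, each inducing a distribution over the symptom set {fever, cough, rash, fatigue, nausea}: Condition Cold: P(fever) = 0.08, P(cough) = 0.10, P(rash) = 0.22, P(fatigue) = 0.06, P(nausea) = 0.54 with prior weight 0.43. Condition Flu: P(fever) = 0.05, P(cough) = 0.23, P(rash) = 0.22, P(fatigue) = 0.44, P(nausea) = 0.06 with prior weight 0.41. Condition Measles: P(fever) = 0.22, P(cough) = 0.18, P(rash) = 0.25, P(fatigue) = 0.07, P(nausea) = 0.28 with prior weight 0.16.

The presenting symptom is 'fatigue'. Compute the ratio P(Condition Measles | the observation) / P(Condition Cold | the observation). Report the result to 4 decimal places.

The posterior odds equal the prior odds times the likelihood ratio: (π_i/π_j)·(f_i(x)/f_j(x)).
Component likelihoods at x = 'fatigue':
  L_Cold = P(fatigue | comp) = 0.06
  L_Flu = P(fatigue | comp) = 0.44
  L_Measles = P(fatigue | comp) = 0.07
Odds = (0.16/0.43) × (0.07/0.06) = 0.372093 × 1.16667 ≈ 0.4341

0.4341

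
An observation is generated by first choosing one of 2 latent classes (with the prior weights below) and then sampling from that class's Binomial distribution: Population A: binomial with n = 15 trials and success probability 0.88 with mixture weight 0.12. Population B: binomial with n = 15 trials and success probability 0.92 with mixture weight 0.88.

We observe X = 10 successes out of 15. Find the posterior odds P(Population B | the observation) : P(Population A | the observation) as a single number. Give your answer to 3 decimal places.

1.506

Since P(k|x) ∝ π_k f_k(x), the posterior odds are π_i f_i(x) / (π_j f_j(x)).
Evaluate each component's likelihood at the observed value:
  L_A = C(15,10)·0.88^10·0.12^5 = 3003·0.278501·2.48832e-05 = 0.0208108
  L_B = C(15,10)·0.92^10·0.08^5 = 3003·0.434388·3.2768e-06 = 0.00427448
0.00376154 / 0.00249729 ≈ 1.506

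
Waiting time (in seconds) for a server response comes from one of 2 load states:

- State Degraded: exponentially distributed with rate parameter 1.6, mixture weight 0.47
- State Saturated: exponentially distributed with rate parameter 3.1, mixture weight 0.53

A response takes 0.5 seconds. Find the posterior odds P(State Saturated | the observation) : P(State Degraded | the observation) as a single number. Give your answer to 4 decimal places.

The posterior odds equal the prior odds times the likelihood ratio: (w_i/w_j)·(f_i(x)/f_j(x)).
Evaluate each component's likelihood at the observed value:
  p_Degraded = 1.6·e^(−1.6·0.5) = 1.6·e^(−0.8000) = 0.718926
  p_Saturated = 3.1·e^(−3.1·0.5) = 3.1·e^(−1.5500) = 0.657969
Posterior odds = (w_Saturated·p_Saturated) / (w_Degraded·p_Degraded) = (0.53·0.657969) / (0.47·0.718926) = 0.348723 / 0.337895 ≈ 1.0320

1.0320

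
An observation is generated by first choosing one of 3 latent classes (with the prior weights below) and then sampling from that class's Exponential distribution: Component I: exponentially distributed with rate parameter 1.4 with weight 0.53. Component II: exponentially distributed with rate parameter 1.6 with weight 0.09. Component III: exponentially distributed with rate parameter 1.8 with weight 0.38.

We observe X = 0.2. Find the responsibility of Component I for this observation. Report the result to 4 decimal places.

0.4908

Apply Bayes' rule: the posterior for each component is proportional to its prior times its likelihood at x.
Evaluate each component's likelihood at the observed value:
  f_I = 1.0581
  f_II = 1.16184
  f_III = 1.25582
Unnormalised posteriors:
  π_I·f_I = 0.53 × 1.0581 = 0.560792
  π_II·f_II = 0.09 × 1.16184 = 0.104565
  π_III·f_III = 0.38 × 1.25582 = 0.477211
Marginal: 0.560792 + 0.104565 + 0.477211 = 1.14257
So the posterior for Component I is 0.560792 / 1.14257 ≈ 0.4908.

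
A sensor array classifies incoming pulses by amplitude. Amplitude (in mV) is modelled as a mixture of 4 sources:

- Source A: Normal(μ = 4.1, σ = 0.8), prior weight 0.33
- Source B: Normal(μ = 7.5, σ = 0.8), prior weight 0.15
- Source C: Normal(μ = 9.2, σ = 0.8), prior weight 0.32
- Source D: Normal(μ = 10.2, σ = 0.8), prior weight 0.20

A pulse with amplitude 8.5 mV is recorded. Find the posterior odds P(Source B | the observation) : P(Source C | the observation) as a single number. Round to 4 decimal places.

0.3147

Since P(k|x) ∝ π_k f_k(x), the posterior odds are π_i f_i(x) / (π_j f_j(x)).
Component likelihoods at x = 8.5 mV:
  f_A = (1/(0.8·√(2π)))·exp(−(8.5−4.1)²/(2·0.8²)) = 0.498678·exp(-15.12500) = 1.34622e-07
  f_B = (1/(0.8·√(2π)))·exp(−(8.5−7.5)²/(2·0.8²)) = 0.498678·exp(-0.78125) = 0.228311
  f_C = (1/(0.8·√(2π)))·exp(−(8.5−9.2)²/(2·0.8²)) = 0.498678·exp(-0.38281) = 0.340069
  f_D = (1/(0.8·√(2π)))·exp(−(8.5−10.2)²/(2·0.8²)) = 0.498678·exp(-2.25781) = 0.0521512
Posterior odds = (π_B·f_B) / (π_C·f_C) = (0.15·0.228311) / (0.32·0.340069) = 0.0342467 / 0.108822 ≈ 0.3147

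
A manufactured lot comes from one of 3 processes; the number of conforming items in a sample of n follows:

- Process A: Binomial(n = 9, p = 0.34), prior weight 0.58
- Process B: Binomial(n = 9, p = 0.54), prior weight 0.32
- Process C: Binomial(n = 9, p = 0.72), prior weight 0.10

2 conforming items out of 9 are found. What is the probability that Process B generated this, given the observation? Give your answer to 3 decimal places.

P(component k | x) = P(Z=k)·f_k(x) / marginal(x), where marginal(x) = Σ_j P(Z=j)·f_j(x).
Binomial probabilities:
  L_A = C(9,2)·0.34^2·0.66^7 = 36·0.1156·0.0545516 = 0.227022
  L_B = C(9,2)·0.54^2·0.46^7 = 36·0.2916·0.00435818 = 0.0457504
  L_C = C(9,2)·0.72^2·0.28^7 = 36·0.5184·0.000134929 = 0.0025181
Weight by the priors:
  P(Z=A)·L_A = 0.58 × 0.227022 = 0.131673
  P(Z=B)·L_B = 0.32 × 0.0457504 = 0.0146401
  P(Z=C)·L_C = 0.10 × 0.0025181 = 0.00025181
Evidence: 0.131673 + 0.0146401 + 0.00025181 = 0.146565
P(Process B | the observation) = 0.0146401 / 0.146565 ≈ 0.100

0.100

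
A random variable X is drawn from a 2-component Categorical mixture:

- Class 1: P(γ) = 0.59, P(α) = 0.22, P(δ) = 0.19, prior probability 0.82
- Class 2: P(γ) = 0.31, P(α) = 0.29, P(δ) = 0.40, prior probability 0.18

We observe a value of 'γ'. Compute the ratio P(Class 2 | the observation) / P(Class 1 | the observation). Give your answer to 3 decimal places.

0.115

Posterior odds = (w_i f_i(x)) / (w_j f_j(x)); the normalising sum cancels.
Categorical probabilities:
  L_1 = P(γ | comp) = 0.59
  L_2 = P(γ | comp) = 0.31
Posterior odds = (w_2·L_2) / (w_1·L_1) = (0.18·0.31) / (0.82·0.59) = 0.0558 / 0.4838 ≈ 0.115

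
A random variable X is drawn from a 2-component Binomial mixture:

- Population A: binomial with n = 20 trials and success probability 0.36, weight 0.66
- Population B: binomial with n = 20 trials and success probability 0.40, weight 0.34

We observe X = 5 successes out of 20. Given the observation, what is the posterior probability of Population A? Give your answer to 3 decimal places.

0.751

Apply Bayes' rule: the posterior for each component is proportional to its prior times its likelihood at x.
Binomial probabilities:
  L_A = C(20,5)·0.36^5·0.64^15 = 15504·0.00604662·0.00123794 = 0.116053
  L_B = C(20,5)·0.40^5·0.60^15 = 15504·0.01024·0.000470185 = 0.074647
Weight by the priors:
  P(Z=A)·L_A = 0.66 × 0.116053 = 0.0765949
  P(Z=B)·L_B = 0.34 × 0.074647 = 0.02538
Marginal: 0.0765949 + 0.02538 = 0.101975
So the posterior for Population A is 0.0765949 / 0.101975 ≈ 0.751.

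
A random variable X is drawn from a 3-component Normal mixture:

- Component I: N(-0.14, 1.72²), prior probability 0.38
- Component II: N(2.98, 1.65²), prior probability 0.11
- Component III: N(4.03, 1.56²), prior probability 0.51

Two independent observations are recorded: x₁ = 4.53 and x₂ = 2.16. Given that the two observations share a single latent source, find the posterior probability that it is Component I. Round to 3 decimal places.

0.011

Apply Bayes' rule: the posterior for each component is proportional to its prior times its likelihood at x.
Since both observations come from the same component, the likelihood for component k is f_k(x₁)·f_k(x₂).
  L_I = [(1/(1.72·√(2π)))·exp(−(4.53−-0.14)²/(2·1.72²)) = 0.231943·exp(-3.68593) = 0.00581572] × [0.0948625] = 0.000551693
  L_II = [(1/(1.65·√(2π)))·exp(−(4.53−2.98)²/(2·1.65²)) = 0.241783·exp(-0.44123) = 0.155526] × [0.213695] = 0.0332351
  L_III = [(1/(1.56·√(2π)))·exp(−(4.53−4.03)²/(2·1.56²)) = 0.255732·exp(-0.05136) = 0.242928] × [0.12467] = 0.0302858
Prior × likelihood for each component:
  π_I·L_I = 0.38 × 0.000551693 = 0.000209643
  π_II·L_II = 0.11 × 0.0332351 = 0.00365587
  π_III·L_III = 0.51 × 0.0302858 = 0.0154458
Evidence: 0.000209643 + 0.00365587 + 0.0154458 = 0.0193113
P(Component I | x₁,x₂) ≈ 0.011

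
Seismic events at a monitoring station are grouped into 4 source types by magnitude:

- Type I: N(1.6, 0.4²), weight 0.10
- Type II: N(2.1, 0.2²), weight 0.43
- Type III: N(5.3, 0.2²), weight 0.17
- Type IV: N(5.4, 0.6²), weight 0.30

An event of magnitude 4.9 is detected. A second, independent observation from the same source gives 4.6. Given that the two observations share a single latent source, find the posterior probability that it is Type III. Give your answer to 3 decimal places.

Posterior ∝ prior × likelihood, so P(k | x) ∝ P(Z=k) f_k(x); normalise over all components.
Since both observations come from the same component, the likelihood for component k is f_k(x₁)·f_k(x₂).
  f_I = [1.65678e-15] × [6.0858e-13] = 1.00829e-27
  f_II = [5.48303e-43] × [2.3476e-34] = 1.2872e-76
  f_III = [0.269955] × [0.00436341] = 0.00117792
  f_IV = [0.469853] × [0.27335] = 0.128434
Weight by the priors:
  P(Z=I)·f_I = 0.10 × 1.00829e-27 = 1.00829e-28
  P(Z=II)·f_II = 0.43 × 1.2872e-76 = 5.53494e-77
  P(Z=III)·f_III = 0.17 × 0.00117792 = 0.000200247
  P(Z=IV)·f_IV = 0.30 × 0.128434 = 0.0385303
Normaliser: 1.00829e-28 + 5.53494e-77 + 0.000200247 + 0.0385303 = 0.0387306
P(Type III | data) ≈ 0.005

0.005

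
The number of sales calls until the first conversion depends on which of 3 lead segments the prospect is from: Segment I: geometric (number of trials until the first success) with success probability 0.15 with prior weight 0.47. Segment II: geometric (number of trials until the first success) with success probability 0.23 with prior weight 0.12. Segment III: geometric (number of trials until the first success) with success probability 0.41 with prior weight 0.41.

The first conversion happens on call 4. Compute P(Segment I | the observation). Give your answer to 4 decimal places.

0.4788

By Bayes' theorem, P(k | x) = P(Z=k) f_k(x) / Σ_j P(Z=j) f_j(x).
Evaluate each component's likelihood at the observed value:
  L_I = 0.15·(1−0.15)^3 = 0.15·0.614125 = 0.0921187
  L_II = 0.23·(1−0.23)^3 = 0.23·0.456533 = 0.105003
  L_III = 0.41·(1−0.41)^3 = 0.41·0.205379 = 0.0842054
Unnormalised posteriors:
  P(Z=I)·L_I = 0.47 × 0.0921187 = 0.0432958
  P(Z=II)·L_II = 0.12 × 0.105003 = 0.0126003
  P(Z=III)·L_III = 0.41 × 0.0842054 = 0.0345242
Normaliser: 0.0432958 + 0.0126003 + 0.0345242 = 0.0904203
So the posterior for Segment I is 0.0432958 / 0.0904203 ≈ 0.4788.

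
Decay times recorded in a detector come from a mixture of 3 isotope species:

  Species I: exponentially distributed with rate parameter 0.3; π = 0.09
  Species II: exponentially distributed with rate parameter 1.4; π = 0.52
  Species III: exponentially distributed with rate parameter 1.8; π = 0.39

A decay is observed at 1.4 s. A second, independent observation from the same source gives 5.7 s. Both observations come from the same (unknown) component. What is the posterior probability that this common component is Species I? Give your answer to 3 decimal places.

0.948

Apply Bayes' rule: the posterior for each component is proportional to its prior times its likelihood at x.
Since both observations come from the same component, the likelihood for component k is f_k(x₁)·f_k(x₂).
  p_I = [0.197114] × [0.0542597] = 0.0106954
  p_II = [0.197202] × [0.000479135] = 9.44863e-05
  p_III = [0.144827] × [6.30102e-05] = 9.1256e-06
Multiply by the mixture weights:
  w_I·p_I = 0.09 × 0.0106954 = 0.000962582
  w_II·p_II = 0.52 × 9.44863e-05 = 4.91329e-05
  w_III·p_III = 0.39 × 9.1256e-06 = 3.55898e-06
Marginal: 0.000962582 + 4.91329e-05 + 3.55898e-06 = 0.00101527
P(Species I | x₁, x₂) ≈ 0.948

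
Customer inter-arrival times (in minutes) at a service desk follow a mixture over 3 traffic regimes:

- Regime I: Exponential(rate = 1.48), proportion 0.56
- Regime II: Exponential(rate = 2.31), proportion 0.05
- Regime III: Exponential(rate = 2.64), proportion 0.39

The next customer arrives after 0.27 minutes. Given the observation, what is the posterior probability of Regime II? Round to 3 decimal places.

P(component k | x) = P(Z=k)·f_k(x) / marginal(x), where marginal(x) = Σ_j P(Z=j)·f_j(x).
Evaluate each component's likelihood at the observed value:
  p_I = 0.992471
  p_II = 1.23806
  p_III = 1.29431
Multiply by the mixture weights:
  P(Z=I)·p_I = 0.56 × 0.992471 = 0.555784
  P(Z=II)·p_II = 0.05 × 1.23806 = 0.0619031
  P(Z=III)·p_III = 0.39 × 1.29431 = 0.504781
Marginal: 0.555784 + 0.0619031 + 0.504781 = 1.12247
P(Regime II | 0.27 minutes) ≈ 0.055

0.055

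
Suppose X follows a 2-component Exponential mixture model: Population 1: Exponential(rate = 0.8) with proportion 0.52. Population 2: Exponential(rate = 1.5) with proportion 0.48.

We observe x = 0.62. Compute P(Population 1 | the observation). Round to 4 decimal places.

0.4714

By Bayes' theorem, P(k | x) = w_k f_k(x) / Σ_j w_j f_j(x).
Component likelihoods at x = 0.62:
  L_1 = 0.487169
  L_2 = 0.591831
Prior × likelihood for each component:
  w_1·L_1 = 0.52 × 0.487169 = 0.253328
  w_2·L_2 = 0.48 × 0.591831 = 0.284079
Marginal: 0.253328 + 0.284079 = 0.537407
So the posterior for Population 1 is 0.253328 / 0.537407 ≈ 0.4714.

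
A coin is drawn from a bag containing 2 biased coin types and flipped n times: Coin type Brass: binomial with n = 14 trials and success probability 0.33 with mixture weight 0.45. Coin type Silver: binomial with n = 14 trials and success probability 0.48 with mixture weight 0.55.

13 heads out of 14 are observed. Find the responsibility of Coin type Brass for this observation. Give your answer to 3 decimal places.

0.008

Apply Bayes' rule: the posterior for each component is proportional to its prior times its likelihood at x.
Evaluate each component's likelihood at the observed value:
  L_Brass = C(14,13)·0.33^13·0.67^1 = 14·5.50404e-07·0.67 = 5.16279e-06
  L_Silver = C(14,13)·0.48^13·0.52^1 = 14·7.18019e-05·0.52 = 0.000522718
Weight by the priors:
  P(Z=Brass)·L_Brass = 0.45 × 5.16279e-06 = 2.32325e-06
  P(Z=Silver)·L_Silver = 0.55 × 0.000522718 = 0.000287495
Normaliser: 2.32325e-06 + 0.000287495 = 0.000289818
Responsibility of Coin type Brass: 2.32325e-06 / 0.000289818 ≈ 0.008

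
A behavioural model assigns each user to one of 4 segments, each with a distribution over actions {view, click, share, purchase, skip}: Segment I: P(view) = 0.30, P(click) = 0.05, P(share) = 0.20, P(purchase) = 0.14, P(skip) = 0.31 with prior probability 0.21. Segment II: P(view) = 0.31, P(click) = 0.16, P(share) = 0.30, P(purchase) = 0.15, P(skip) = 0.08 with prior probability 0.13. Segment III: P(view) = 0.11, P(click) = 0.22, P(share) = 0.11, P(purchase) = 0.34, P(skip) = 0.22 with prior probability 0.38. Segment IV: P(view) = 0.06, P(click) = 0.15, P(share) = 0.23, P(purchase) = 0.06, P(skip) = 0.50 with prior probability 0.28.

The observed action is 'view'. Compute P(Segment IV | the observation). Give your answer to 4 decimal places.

0.1038

By Bayes' theorem, P(k | x) = w_k f_k(x) / Σ_j w_j f_j(x).
Categorical probabilities:
  L_I = P(view | comp) = 0.30
  L_II = P(view | comp) = 0.31
  L_III = P(view | comp) = 0.11
  L_IV = P(view | comp) = 0.06
Multiply by the mixture weights:
  w_I·L_I = 0.21 × 0.3 = 0.063
  w_II·L_II = 0.13 × 0.31 = 0.0403
  w_III·L_III = 0.38 × 0.11 = 0.0418
  w_IV·L_IV = 0.28 × 0.06 = 0.0168
Normaliser: 0.063 + 0.0403 + 0.0418 + 0.0168 = 0.1619
P(Segment IV | the observation) = 0.0168 / 0.1619 ≈ 0.1038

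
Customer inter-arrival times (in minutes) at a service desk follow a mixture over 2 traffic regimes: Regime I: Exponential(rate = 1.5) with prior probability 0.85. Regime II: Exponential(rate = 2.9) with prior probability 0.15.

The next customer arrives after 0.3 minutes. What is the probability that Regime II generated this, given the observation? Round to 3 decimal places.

0.183

P(component k | x) = P(Z=k)·f_k(x) / marginal(x), where marginal(x) = Σ_j P(Z=j)·f_j(x).
Evaluate each component's likelihood at the observed value:
  f_I = 0.956442
  f_II = 1.21496
Unnormalised posteriors:
  P(Z=I)·f_I = 0.85 × 0.956442 = 0.812976
  P(Z=II)·f_II = 0.15 × 1.21496 = 0.182244
Denominator: 0.812976 + 0.182244 = 0.99522
So the posterior for Regime II is 0.182244 / 0.99522 ≈ 0.183.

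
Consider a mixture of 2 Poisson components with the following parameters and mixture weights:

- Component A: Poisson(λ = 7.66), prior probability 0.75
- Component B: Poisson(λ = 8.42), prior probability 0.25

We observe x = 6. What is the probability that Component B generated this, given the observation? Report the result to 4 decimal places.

P(component k | x) = π_k·f_k(x) / marginal(x), where marginal(x) = Σ_j π_j·f_j(x).
Component likelihoods at x = 6:
  f_A = e^(−7.66)·7.66^6/6! = 0.132234
  f_B = e^(−8.42)·8.42^6/6! = 0.109089
Unnormalised posteriors:
  π_A·f_A = 0.75 × 0.132234 = 0.0991758
  π_B·f_B = 0.25 × 0.109089 = 0.0272722
Marginal: 0.0991758 + 0.0272722 = 0.126448
So the posterior for Component B is 0.0272722 / 0.126448 ≈ 0.2157.

0.2157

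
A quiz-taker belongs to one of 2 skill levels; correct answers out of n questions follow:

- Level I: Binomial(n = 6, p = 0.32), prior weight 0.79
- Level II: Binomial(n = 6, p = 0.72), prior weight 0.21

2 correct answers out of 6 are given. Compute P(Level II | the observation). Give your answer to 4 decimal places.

0.0372

Apply Bayes' rule: the posterior for each component is proportional to its prior times its likelihood at x.
Evaluate each component's likelihood at the observed value:
  f_I = C(6,2)·0.32^2·0.68^4 = 15·0.1024·0.213814 = 0.328418
  f_II = C(6,2)·0.72^2·0.28^4 = 15·0.5184·0.00614656 = 0.0477957
Prior × likelihood for each component:
  π_I·f_I = 0.79 × 0.328418 = 0.25945
  π_II·f_II = 0.21 × 0.0477957 = 0.0100371
Denominator: 0.25945 + 0.0100371 = 0.269487
Responsibility of Level II: 0.0100371 / 0.269487 ≈ 0.0372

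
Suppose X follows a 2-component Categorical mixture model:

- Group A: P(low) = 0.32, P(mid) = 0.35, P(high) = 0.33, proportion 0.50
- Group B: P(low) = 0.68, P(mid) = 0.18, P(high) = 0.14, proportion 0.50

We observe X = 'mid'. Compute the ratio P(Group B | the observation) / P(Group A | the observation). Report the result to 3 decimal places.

0.514

The posterior odds equal the prior odds times the likelihood ratio: (π_i/π_j)·(f_i(x)/f_j(x)).
Component likelihoods at x = 'mid':
  L_A = 0.35
  L_B = 0.18
Odds = (0.50/0.50) × (0.18/0.35) = 1 × 0.514286 ≈ 0.514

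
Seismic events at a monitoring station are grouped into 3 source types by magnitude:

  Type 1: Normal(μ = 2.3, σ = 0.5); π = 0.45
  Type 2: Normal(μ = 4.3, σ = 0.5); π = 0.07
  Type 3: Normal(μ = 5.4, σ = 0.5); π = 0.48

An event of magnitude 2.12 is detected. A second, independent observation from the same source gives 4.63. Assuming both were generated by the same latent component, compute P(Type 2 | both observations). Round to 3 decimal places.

The responsibility of component k is π_k f_k(x) divided by Σ_j π_j f_j(x).
Since both observations come from the same component, the likelihood for component k is f_k(x₁)·f_k(x₂).
  f_1 = [(1/(0.5·√(2π)))·exp(−(2.12−2.3)²/(2·0.5²)) = 0.797885·exp(-0.06480) = 0.747821] × [1.53623e-05] = 1.14883e-05
  f_2 = [(1/(0.5·√(2π)))·exp(−(2.12−4.3)²/(2·0.5²)) = 0.797885·exp(-9.50480) = 5.94371e-05] × [0.641728] = 3.81425e-05
  f_3 = [(1/(0.5·√(2π)))·exp(−(2.12−5.4)²/(2·0.5²)) = 0.797885·exp(-21.51680) = 3.60838e-10] × [0.243755] = 8.79562e-11
Unnormalised posteriors:
  π_1·f_1 = 0.45 × 1.14883e-05 = 5.16973e-06
  π_2·f_2 = 0.07 × 3.81425e-05 = 2.66997e-06
  π_3·f_3 = 0.48 × 8.79562e-11 = 4.2219e-11
Evidence: 5.16973e-06 + 2.66997e-06 + 4.2219e-11 = 7.83974e-06
So the posterior for Type 2 is 2.66997e-06 / 7.83974e-06 ≈ 0.341.

0.341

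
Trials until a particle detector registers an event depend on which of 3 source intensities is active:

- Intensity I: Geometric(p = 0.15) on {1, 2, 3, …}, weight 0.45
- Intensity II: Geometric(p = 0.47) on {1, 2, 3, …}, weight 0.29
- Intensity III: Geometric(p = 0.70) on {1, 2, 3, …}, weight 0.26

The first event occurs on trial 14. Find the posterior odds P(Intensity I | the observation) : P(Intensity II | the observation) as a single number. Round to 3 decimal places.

Only the two components matter; the odds are (π_i f_i(x)) / (π_j f_j(x)).
Geometric probabilities:
  f_I = 0.15·(1−0.15)^13 = 0.15·0.120905 = 0.0181358
  f_II = 0.47·(1−0.47)^13 = 0.47·0.000260367 = 0.000122373
  f_III = 0.70·(1−0.70)^13 = 0.70·1.59432e-07 = 1.11603e-07
Odds = (0.45/0.29) × (0.0181358/0.000122373) = 1.55172 × 148.202 ≈ 229.968

229.968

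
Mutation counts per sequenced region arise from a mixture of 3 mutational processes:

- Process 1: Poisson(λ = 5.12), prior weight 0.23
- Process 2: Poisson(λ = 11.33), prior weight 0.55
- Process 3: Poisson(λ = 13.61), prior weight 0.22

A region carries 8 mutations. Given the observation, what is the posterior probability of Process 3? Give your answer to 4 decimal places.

By Bayes' theorem, P(k | x) = w_k f_k(x) / Σ_j w_j f_j(x).
Evaluate each component's likelihood at the observed value:
  L_1 = 0.0699925
  L_2 = 0.0808653
  L_3 = 0.0358589
Multiply by the mixture weights:
  w_1·L_1 = 0.23 × 0.0699925 = 0.0160983
  w_2·L_2 = 0.55 × 0.0808653 = 0.0444759
  w_3·L_3 = 0.22 × 0.0358589 = 0.00788895
Normaliser: 0.0160983 + 0.0444759 + 0.00788895 = 0.0684631
P(Process 3 | x) = 0.00788895 / 0.0684631 ≈ 0.1152

0.1152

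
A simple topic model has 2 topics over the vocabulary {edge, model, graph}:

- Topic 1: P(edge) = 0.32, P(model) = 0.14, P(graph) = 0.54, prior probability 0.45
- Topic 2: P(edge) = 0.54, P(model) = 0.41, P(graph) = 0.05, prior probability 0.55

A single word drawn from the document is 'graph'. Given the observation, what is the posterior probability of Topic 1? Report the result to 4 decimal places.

0.8983

The responsibility of component k is π_k f_k(x) divided by Σ_j π_j f_j(x).
Categorical probabilities:
  p_1 = P(graph | comp) = 0.54
  p_2 = P(graph | comp) = 0.05
Unnormalised posteriors:
  π_1·p_1 = 0.45 × 0.54 = 0.243
  π_2·p_2 = 0.55 × 0.05 = 0.0275
Sum: 0.243 + 0.0275 = 0.2705
P(Topic 1 | x) = 0.243 / 0.2705 ≈ 0.8983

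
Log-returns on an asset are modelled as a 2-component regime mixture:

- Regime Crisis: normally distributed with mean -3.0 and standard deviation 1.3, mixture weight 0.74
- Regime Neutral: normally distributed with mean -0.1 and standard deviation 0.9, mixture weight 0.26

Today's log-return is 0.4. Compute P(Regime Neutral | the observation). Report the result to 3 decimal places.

0.930

Apply Bayes' rule: the posterior for each component is proportional to its prior times its likelihood at x.
Normal densities:
  p_Crisis = 0.0100376
  p_Neutral = 0.37988
Multiply by the mixture weights:
  P(Z=Crisis)·p_Crisis = 0.74 × 0.0100376 = 0.0074278
  P(Z=Neutral)·p_Neutral = 0.26 × 0.37988 = 0.0987689
Evidence: 0.0074278 + 0.0987689 = 0.106197
P(Regime Neutral | data) = 0.0987689 / 0.106197 ≈ 0.930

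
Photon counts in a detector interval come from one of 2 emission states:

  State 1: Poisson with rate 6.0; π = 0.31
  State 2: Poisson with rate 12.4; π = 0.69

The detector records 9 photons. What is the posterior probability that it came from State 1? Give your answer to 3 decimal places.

0.282

Apply Bayes' rule: the posterior for each component is proportional to its prior times its likelihood at x.
Component likelihoods at x = 9 photons:
  L_1 = e^(−6.0)·6.0^9/9! = 0.0688385
  L_2 = e^(−12.4)·12.4^9/9! = 0.0786648
Unnormalised posteriors:
  π_1·L_1 = 0.31 × 0.0688385 = 0.0213399
  π_2·L_2 = 0.69 × 0.0786648 = 0.0542787
Sum: 0.0213399 + 0.0542787 = 0.0756187
So the posterior for State 1 is 0.0213399 / 0.0756187 ≈ 0.282.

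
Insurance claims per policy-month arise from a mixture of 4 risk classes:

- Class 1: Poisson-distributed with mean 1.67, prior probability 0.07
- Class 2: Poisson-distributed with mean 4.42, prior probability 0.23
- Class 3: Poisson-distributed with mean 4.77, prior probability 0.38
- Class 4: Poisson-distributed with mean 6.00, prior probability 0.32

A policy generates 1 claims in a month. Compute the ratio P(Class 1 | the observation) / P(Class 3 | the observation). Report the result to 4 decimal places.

1.4316

Only the two components matter; the odds are (P(Z=i) f_i(x)) / (P(Z=j) f_j(x)).
Evaluate each component's likelihood at the observed value:
  f_1 = e^(−1.67)·1.67^1/1! = 0.314373
  f_2 = e^(−4.42)·4.42^1/1! = 0.0531913
  f_3 = e^(−4.77)·4.77^1/1! = 0.0404514
  f_4 = e^(−6.00)·6.00^1/1! = 0.0148725
0.0220061 / 0.0153715 ≈ 1.4316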